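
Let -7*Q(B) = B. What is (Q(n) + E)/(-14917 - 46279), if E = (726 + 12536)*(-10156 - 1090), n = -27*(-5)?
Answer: 1044011299/428372 ≈ 2437.2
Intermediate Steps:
n = 135
Q(B) = -B/7
E = -149144452 (E = 13262*(-11246) = -149144452)
(Q(n) + E)/(-14917 - 46279) = (-⅐*135 - 149144452)/(-14917 - 46279) = (-135/7 - 149144452)/(-61196) = -1044011299/7*(-1/61196) = 1044011299/428372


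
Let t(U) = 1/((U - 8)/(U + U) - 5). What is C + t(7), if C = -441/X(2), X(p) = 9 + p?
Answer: -31465/781 ≈ -40.288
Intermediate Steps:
t(U) = 1/(-5 + (-8 + U)/(2*U)) (t(U) = 1/((-8 + U)/((2*U)) - 5) = 1/((-8 + U)*(1/(2*U)) - 5) = 1/((-8 + U)/(2*U) - 5) = 1/(-5 + (-8 + U)/(2*U)))
C = -441/11 (C = -441/(9 + 2) = -441/11 ≈ -40.091)
C + t(7) = -441/11 - 2*7/(8 + 9*7) = -441/11 - 2*7/(8 + 63) = -441/11 - 2*7/71 = -441/11 - 2*7*1/71 = -441/11 - 14/71 = -31465/781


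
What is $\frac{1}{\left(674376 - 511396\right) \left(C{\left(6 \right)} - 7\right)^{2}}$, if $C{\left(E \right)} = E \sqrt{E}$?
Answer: $\frac{53}{909069844} + \frac{21 \sqrt{6}}{1136337305} \approx 1.0357 \cdot 10^{-7}$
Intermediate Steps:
$C{\left(E \right)} = E^{\frac{3}{2}}$
$\frac{1}{\left(674376 - 511396\right) \left(C{\left(6 \right)} - 7\right)^{2}} = \frac{1}{\left(674376 - 511396\right) \left(6^{\frac{3}{2}} - 7\right)^{2}} = \frac{1}{162980 \left(6 \sqrt{6} - 7\right)^{2}} = \frac{1}{162980 \left(-7 + 6 \sqrt{6}\right)^{2}}$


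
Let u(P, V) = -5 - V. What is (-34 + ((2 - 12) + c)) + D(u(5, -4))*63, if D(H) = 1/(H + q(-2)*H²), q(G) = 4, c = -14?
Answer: -37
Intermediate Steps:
D(H) = 1/(H + 4*H²)
(-34 + ((2 - 12) + c)) + D(u(5, -4))*63 = (-34 + ((2 - 12) - 14)) + (1/((-5 - 1*(-4))*(1 + 4*(-5 - 1*(-4)))))*63 = (-34 + (-10 - 14)) + (1/((-5 + 4)*(1 + 4*(-5 + 4))))*63 = (-34 - 24) + (1/((-1)*(1 + 4*(-1))))*63 = -58 - 1/(1 - 4)*63 = -58 - 1/(-3)*63 = -58 - 1*(-⅓)*63 = -58 + (⅓)*63 = -58 + 21 = -37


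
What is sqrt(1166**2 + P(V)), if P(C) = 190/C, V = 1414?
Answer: sqrt(679572774209)/707 ≈ 1166.0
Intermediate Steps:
sqrt(1166**2 + P(V)) = sqrt(1166**2 + 190/1414) = sqrt(1359556 + 190*(1/1414)) = sqrt(1359556 + 95/707) = sqrt(961206187/707) = sqrt(679572774209)/707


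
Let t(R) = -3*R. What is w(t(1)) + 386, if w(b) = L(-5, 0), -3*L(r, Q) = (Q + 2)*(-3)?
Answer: 388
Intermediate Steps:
L(r, Q) = 2 + Q (L(r, Q) = -(Q + 2)*(-3)/3 = -(2 + Q)*(-3)/3 = -(-6 - 3*Q)/3 = 2 + Q)
w(b) = 2 (w(b) = 2 + 0 = 2)
w(t(1)) + 386 = 2 + 386 = 388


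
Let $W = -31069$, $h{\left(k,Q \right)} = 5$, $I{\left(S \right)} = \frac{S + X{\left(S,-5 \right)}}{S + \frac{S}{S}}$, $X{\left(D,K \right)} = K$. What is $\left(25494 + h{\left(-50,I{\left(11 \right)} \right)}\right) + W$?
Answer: $-5570$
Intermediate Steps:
$I{\left(S \right)} = \frac{-5 + S}{1 + S}$ ($I{\left(S \right)} = \frac{S - 5}{S + \frac{S}{S}} = \frac{-5 + S}{S + 1} = \frac{-5 + S}{1 + S}$)
$\left(25494 + h{\left(-50,I{\left(11 \right)} \right)}\right) + W = \left(25494 + 5\right) - 31069 = 25499 - 31069 = -5570$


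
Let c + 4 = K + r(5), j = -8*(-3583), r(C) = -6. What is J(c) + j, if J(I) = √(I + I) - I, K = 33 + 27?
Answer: 28624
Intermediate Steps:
K = 60
j = 28664
c = 50 (c = -4 + (60 - 6) = -4 + 54 = 50)
J(I) = -I + √2*√I (J(I) = √(2*I) - I = √2*√I - I = -I + √2*√I)
J(c) + j = (-1*50 + √2*√50) + 28664 = (-50 + √2*(5*√2)) + 28664 = (-50 + 10) + 28664 = -40 + 28664 = 28624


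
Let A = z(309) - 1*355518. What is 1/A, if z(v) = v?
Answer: -1/355209 ≈ -2.8152e-6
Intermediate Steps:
A = -355209 (A = 309 - 1*355518 = 309 - 355518 = -355209)
1/A = 1/(-355209) = -1/355209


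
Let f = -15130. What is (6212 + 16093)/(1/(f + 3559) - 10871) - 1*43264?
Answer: -5442364919443/125788342 ≈ -43266.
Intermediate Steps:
(6212 + 16093)/(1/(f + 3559) - 10871) - 1*43264 = (6212 + 16093)/(1/(-15130 + 3559) - 10871) - 1*43264 = 22305/(1/(-11571) - 10871) - 43264 = 22305/(-1/11571 - 10871) - 43264 = 22305/(-125788342/11571) - 43264 = 22305*(-11571/125788342) - 43264 = -258091155/125788342 - 43264 = -5442364919443/125788342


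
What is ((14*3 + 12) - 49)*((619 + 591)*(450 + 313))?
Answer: 4616150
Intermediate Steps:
((14*3 + 12) - 49)*((619 + 591)*(450 + 313)) = ((42 + 12) - 49)*(1210*763) = (54 - 49)*923230 = 5*923230 = 4616150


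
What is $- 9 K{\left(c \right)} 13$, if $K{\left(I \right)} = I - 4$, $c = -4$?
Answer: $936$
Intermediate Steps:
$K{\left(I \right)} = -4 + I$ ($K{\left(I \right)} = I - 4 = -4 + I$)
$- 9 K{\left(c \right)} 13 = - 9 \left(-4 - 4\right) 13 = \left(-9\right) \left(-8\right) 13 = 72 \cdot 13 = 936$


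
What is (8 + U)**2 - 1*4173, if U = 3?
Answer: -4052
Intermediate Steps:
(8 + U)**2 - 1*4173 = (8 + 3)**2 - 1*4173 = 11**2 - 4173 = 121 - 4173 = -4052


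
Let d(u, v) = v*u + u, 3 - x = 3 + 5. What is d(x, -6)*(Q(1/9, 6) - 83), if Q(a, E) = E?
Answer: -1925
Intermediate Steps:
x = -5 (x = 3 - (3 + 5) = 3 - 1*8 = 3 - 8 = -5)
d(u, v) = u + u*v (d(u, v) = u*v + u = u + u*v)
d(x, -6)*(Q(1/9, 6) - 83) = (-5*(1 - 6))*(6 - 83) = -5*(-5)*(-77) = 25*(-77) = -1925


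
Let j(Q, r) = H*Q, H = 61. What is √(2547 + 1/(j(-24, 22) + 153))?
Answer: 22*√9044589/1311 ≈ 50.468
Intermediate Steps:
j(Q, r) = 61*Q
√(2547 + 1/(j(-24, 22) + 153)) = √(2547 + 1/(61*(-24) + 153)) = √(2547 + 1/(-1464 + 153)) = √(2547 + 1/(-1311)) = √(2547 - 1/1311) = √(3339116/1311) = 22*√9044589/1311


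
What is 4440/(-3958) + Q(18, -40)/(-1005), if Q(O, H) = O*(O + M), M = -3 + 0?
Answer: -184362/132593 ≈ -1.3904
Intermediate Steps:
M = -3
Q(O, H) = O*(-3 + O) (Q(O, H) = O*(O - 3) = O*(-3 + O))
4440/(-3958) + Q(18, -40)/(-1005) = 4440/(-3958) + (18*(-3 + 18))/(-1005) = 4440*(-1/3958) + (18*15)*(-1/1005) = -2220/1979 + 270*(-1/1005) = -2220/1979 - 18/67 = -184362/132593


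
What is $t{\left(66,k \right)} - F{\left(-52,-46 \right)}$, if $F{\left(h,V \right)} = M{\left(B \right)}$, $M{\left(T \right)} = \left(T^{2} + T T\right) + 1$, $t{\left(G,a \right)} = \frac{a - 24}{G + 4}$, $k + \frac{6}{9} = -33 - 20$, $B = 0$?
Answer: $- \frac{443}{210} \approx -2.1095$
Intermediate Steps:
$k = - \frac{161}{3}$ ($k = - \frac{2}{3} - 53 = - \frac{161}{3} \approx -53.667$)
$t{\left(G,a \right)} = \frac{-24 + a}{4 + G}$
$M{\left(T \right)} = 1 + 2 T^{2}$ ($M{\left(T \right)} = \left(T^{2} + T^{2}\right) + 1 = 2 T^{2} + 1 = 1 + 2 T^{2}$)
$F{\left(h,V \right)} = 1$ ($F{\left(h,V \right)} = 1 + 2 \cdot 0^{2} = 1 + 2 \cdot 0 = 1 + 0 = 1$)
$t{\left(66,k \right)} - F{\left(-52,-46 \right)} = \frac{-24 - \frac{161}{3}}{4 + 66} - 1 = \frac{1}{70} \left(- \frac{233}{3}\right) - 1 = - \frac{233}{210} - 1 = - \frac{443}{210}$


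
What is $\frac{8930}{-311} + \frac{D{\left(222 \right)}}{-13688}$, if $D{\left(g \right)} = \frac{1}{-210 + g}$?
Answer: $- \frac{1466806391}{51083616} \approx -28.714$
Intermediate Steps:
$\frac{8930}{-311} + \frac{D{\left(222 \right)}}{-13688} = \frac{8930}{-311} + \frac{1}{\left(-210 + 222\right) \left(-13688\right)} = 8930 \left(- \frac{1}{311}\right) + \frac{1}{12} \left(- \frac{1}{13688}\right) = - \frac{8930}{311} + \frac{1}{12} \left(- \frac{1}{13688}\right) = - \frac{8930}{311} - \frac{1}{164256} = - \frac{1466806391}{51083616}$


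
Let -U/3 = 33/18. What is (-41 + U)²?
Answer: 8649/4 ≈ 2162.3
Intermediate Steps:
U = -11/2 (U = -99/18 = -3*11/6 = -11/2 ≈ -5.5000)
(-41 + U)² = (-41 - 11/2)² = (-93/2)² = 8649/4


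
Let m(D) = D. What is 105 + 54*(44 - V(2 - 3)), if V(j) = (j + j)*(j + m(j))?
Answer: 2265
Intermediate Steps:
V(j) = 4*j² (V(j) = (j + j)*(j + j) = (2*j)*(2*j) = 4*j²)
105 + 54*(44 - V(2 - 3)) = 105 + 54*(44 - 4*(2 - 3)²) = 105 + 54*(44 - 4*(-1)²) = 105 + 54*(44 - 4) = 105 + 54*40 = 105 + 2160 = 2265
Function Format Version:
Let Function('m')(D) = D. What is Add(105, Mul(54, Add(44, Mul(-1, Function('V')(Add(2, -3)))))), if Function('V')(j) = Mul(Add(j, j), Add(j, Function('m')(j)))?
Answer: 2265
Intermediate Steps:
Function('V')(j) = Mul(4, Pow(j, 2)) (Function('V')(j) = Mul(Add(j, j), Add(j, j)) = Mul(Mul(2, j), Mul(2, j)) = Mul(4, Pow(j, 2)))
Add(105, Mul(54, Add(44, Mul(-1, Function('V')(Add(2, -3)))))) = Add(105, Mul(54, Add(44, Mul(-1, Mul(4, Pow(Add(2, -3), 2)))))) = Add(105, Mul(54, Add(44, Mul(-1, Mul(4, Pow(-1, 2)))))) = Add(105, Mul(54, Add(44, Mul(-1, Mul(4, 1))))) = Add(105, Mul(54, Add(44, Mul(-1, 4)))) = Add(105, Mul(54, Add(44, -4))) = Add(105, Mul(54, 40)) = Add(105, 2160) = 2265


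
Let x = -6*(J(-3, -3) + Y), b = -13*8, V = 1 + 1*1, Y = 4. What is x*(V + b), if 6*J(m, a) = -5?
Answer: 1938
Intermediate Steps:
J(m, a) = -⅚ (J(m, a) = (⅙)*(-5) = -⅚)
V = 2 (V = 1 + 1 = 2)
b = -104
x = -19 (x = -6*(-⅚ + 4) = -6*19/6 = -19)
x*(V + b) = -19*(2 - 104) = -19*(-102) = 1938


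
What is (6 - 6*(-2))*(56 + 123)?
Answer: 3222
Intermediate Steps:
(6 - 6*(-2))*(56 + 123) = (6 + 12)*179 = 18*179 = 3222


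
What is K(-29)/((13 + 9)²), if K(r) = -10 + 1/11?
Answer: -109/5324 ≈ -0.020473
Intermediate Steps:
K(r) = -109/11 (K(r) = -10 + 1/11 = -109/11)
K(-29)/((13 + 9)²) = -109/(11*(13 + 9)²) = -109/(11*(22²)) = -109/11/484 = -109/11*1/484 = -109/5324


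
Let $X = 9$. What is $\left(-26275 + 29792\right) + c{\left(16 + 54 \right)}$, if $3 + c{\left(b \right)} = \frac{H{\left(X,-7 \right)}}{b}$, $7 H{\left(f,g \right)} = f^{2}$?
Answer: $\frac{1721941}{490} \approx 3514.2$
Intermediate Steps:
$H{\left(f,g \right)} = \frac{f^{2}}{7}$
$c{\left(b \right)} = -3 + \frac{81}{7 b}$ ($c{\left(b \right)} = -3 + \frac{\frac{1}{7} \cdot 9^{2}}{b} = -3 + \frac{\frac{1}{7} \cdot 81}{b} = -3 + \frac{81}{7 b}$)
$\left(-26275 + 29792\right) + c{\left(16 + 54 \right)} = \left(-26275 + 29792\right) - \left(3 - \frac{81}{7 \left(16 + 54\right)}\right) = 3517 - \left(3 - \frac{81}{7 \cdot 70}\right) = 3517 + \left(-3 + \frac{81}{7} \cdot \frac{1}{70}\right) = 3517 + \left(-3 + \frac{81}{490}\right) = 3517 - \frac{1389}{490} = \frac{1721941}{490}$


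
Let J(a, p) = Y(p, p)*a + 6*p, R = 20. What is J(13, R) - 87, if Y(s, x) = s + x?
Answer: 553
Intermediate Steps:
J(a, p) = 6*p + 2*a*p (J(a, p) = (p + p)*a + 6*p = (2*p)*a + 6*p = 2*a*p + 6*p = 6*p + 2*a*p)
J(13, R) - 87 = 2*20*(3 + 13) - 87 = 2*20*16 - 87 = 640 - 87 = 553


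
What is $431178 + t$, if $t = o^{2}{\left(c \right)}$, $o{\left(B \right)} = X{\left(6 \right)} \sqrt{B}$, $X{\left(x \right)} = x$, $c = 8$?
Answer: $431466$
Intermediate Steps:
$o{\left(B \right)} = 6 \sqrt{B}$
$t = 288$ ($t = \left(6 \sqrt{8}\right)^{2} = \left(6 \cdot 2 \sqrt{2}\right)^{2} = \left(12 \sqrt{2}\right)^{2} = 288$)
$431178 + t = 431178 + 288 = 431466$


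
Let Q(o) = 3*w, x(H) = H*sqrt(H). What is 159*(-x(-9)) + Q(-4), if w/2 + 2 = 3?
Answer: 6 + 4293*I ≈ 6.0 + 4293.0*I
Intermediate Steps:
w = 2 (w = -4 + 2*3 = -4 + 6 = 2)
x(H) = H**(3/2)
Q(o) = 6 (Q(o) = 3*2 = 6)
159*(-x(-9)) + Q(-4) = 159*(-(-9)**(3/2)) + 6 = 159*(-(-27)*I) + 6 = 159*(27*I) + 6 = 4293*I + 6 = 6 + 4293*I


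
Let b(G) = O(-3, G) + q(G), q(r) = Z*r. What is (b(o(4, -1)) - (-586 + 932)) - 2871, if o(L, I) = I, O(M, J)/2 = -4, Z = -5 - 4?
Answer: -3216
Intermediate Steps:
Z = -9
O(M, J) = -8 (O(M, J) = 2*(-4) = -8)
q(r) = -9*r
b(G) = -8 - 9*G
(b(o(4, -1)) - (-586 + 932)) - 2871 = ((-8 - 9*(-1)) - (-586 + 932)) - 2871 = ((-8 + 9) - 1*346) - 2871 = (1 - 346) - 2871 = -345 - 2871 = -3216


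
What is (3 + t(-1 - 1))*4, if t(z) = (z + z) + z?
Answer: -12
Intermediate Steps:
t(z) = 3*z (t(z) = 2*z + z = 3*z)
(3 + t(-1 - 1))*4 = (3 + 3*(-1 - 1))*4 = (3 + 3*(-2))*4 = (3 - 6)*4 = -3*4 = -12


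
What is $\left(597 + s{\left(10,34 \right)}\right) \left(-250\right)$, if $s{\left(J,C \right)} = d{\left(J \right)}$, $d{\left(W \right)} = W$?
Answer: $-151750$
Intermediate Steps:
$s{\left(J,C \right)} = J$
$\left(597 + s{\left(10,34 \right)}\right) \left(-250\right) = \left(597 + 10\right) \left(-250\right) = 607 \left(-250\right) = -151750$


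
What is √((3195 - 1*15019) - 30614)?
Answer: I*√42438 ≈ 206.0*I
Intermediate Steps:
√((3195 - 1*15019) - 30614) = √((3195 - 15019) - 30614) = √(-11824 - 30614) = √(-42438) = I*√42438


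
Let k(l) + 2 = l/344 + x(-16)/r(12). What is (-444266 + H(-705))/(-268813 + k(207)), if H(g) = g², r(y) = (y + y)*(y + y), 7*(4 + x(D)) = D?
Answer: -2286786096/11651491751 ≈ -0.19627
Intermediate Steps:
x(D) = -4 + D/7
r(y) = 4*y² (r(y) = (2*y)*(2*y) = 4*y²)
k(l) = -2027/1008 + l/344 (k(l) = -2 + (l/344 + (-4 + (⅐)*(-16))/((4*12²))) = -2 + (l*(1/344) + (-4 - 16/7)/((4*144))) = -2 + (l/344 - 44/7/576) = -2 + (l/344 - 44/7*1/576) = -2 + (l/344 - 11/1008) = -2 + (-11/1008 + l/344) = -2027/1008 + l/344)
(-444266 + H(-705))/(-268813 + k(207)) = (-444266 + (-705)²)/(-268813 + (-2027/1008 + (1/344)*207)) = (-444266 + 497025)/(-268813 + (-2027/1008 + 207/344)) = 52759/(-268813 - 61079/43344) = 52759/(-11651491751/43344) = 52759*(-43344/11651491751) = -2286786096/11651491751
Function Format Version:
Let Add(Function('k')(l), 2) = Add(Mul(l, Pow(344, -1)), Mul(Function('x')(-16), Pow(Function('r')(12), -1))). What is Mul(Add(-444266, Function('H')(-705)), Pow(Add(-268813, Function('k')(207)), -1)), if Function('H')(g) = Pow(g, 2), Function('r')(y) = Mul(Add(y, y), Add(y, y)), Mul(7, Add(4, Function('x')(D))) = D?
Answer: Rational(-2286786096, 11651491751) ≈ -0.19627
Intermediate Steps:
Function('x')(D) = Add(-4, Mul(Rational(1, 7), D))
Function('r')(y) = Mul(4, Pow(y, 2)) (Function('r')(y) = Mul(Mul(2, y), Mul(2, y)) = Mul(4, Pow(y, 2)))
Function('k')(l) = Add(Rational(-2027, 1008), Mul(Rational(1, 344), l)) (Function('k')(l) = Add(-2, Add(Mul(l, Pow(344, -1)), Mul(Add(-4, Mul(Rational(1, 7), -16)), Pow(Mul(4, Pow(12, 2)), -1)))) = Add(-2, Add(Mul(l, Rational(1, 344)), Mul(Add(-4, Rational(-16, 7)), Pow(Mul(4, 144), -1)))) = Add(-2, Add(Mul(Rational(1, 344), l), Mul(Rational(-44, 7), Pow(576, -1)))) = Add(-2, Add(Mul(Rational(1, 344), l), Mul(Rational(-44, 7), Rational(1, 576)))) = Add(-2, Add(Mul(Rational(1, 344), l), Rational(-11, 1008))) = Add(-2, Add(Rational(-11, 1008), Mul(Rational(1, 344), l))) = Add(Rational(-2027, 1008), Mul(Rational(1, 344), l)))
Mul(Add(-444266, Function('H')(-705)), Pow(Add(-268813, Function('k')(207)), -1)) = Mul(Add(-444266, Pow(-705, 2)), Pow(Add(-268813, Add(Rational(-2027, 1008), Mul(Rational(1, 344), 207))), -1)) = Mul(Add(-444266, 497025), Pow(Add(-268813, Add(Rational(-2027, 1008), Rational(207, 344))), -1)) = Mul(52759, Pow(Add(-268813, Rational(-61079, 43344)), -1)) = Mul(52759, Pow(Rational(-11651491751, 43344), -1)) = Mul(52759, Rational(-43344, 11651491751)) = Rational(-2286786096, 11651491751)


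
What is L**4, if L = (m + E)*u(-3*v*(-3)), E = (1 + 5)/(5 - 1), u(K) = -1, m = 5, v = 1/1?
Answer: 28561/16 ≈ 1785.1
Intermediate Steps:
v = 1
E = 3/2 (E = 6/4 = 6*(1/4) = 3/2 ≈ 1.5000)
L = -13/2 (L = (5 + 3/2)*(-1) = (13/2)*(-1) = -13/2 ≈ -6.5000)
L**4 = (-13/2)**4 = 28561/16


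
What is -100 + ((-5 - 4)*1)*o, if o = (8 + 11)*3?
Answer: -613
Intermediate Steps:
o = 57 (o = 19*3 = 57)
-100 + ((-5 - 4)*1)*o = -100 + ((-5 - 4)*1)*57 = -100 - 9*1*57 = -100 - 9*57 = -100 - 513 = -613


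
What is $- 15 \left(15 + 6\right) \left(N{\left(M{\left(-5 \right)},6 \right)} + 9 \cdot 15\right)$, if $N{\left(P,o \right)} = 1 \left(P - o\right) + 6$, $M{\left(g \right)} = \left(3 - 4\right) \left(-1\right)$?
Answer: $-42840$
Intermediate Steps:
$M{\left(g \right)} = 1$ ($M{\left(g \right)} = \left(-1\right) \left(-1\right) = 1$)
$N{\left(P,o \right)} = 6 + P - o$ ($N{\left(P,o \right)} = \left(P - o\right) + 6 = 6 + P - o$)
$- 15 \left(15 + 6\right) \left(N{\left(M{\left(-5 \right)},6 \right)} + 9 \cdot 15\right) = - 15 \left(15 + 6\right) \left(\left(6 + 1 - 6\right) + 9 \cdot 15\right) = \left(-15\right) 21 \left(\left(6 + 1 - 6\right) + 135\right) = - 315 \left(1 + 135\right) = \left(-315\right) 136 = -42840$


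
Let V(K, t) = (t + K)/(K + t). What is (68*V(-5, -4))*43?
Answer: 2924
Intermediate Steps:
V(K, t) = 1 (V(K, t) = (K + t)/(K + t) = 1)
(68*V(-5, -4))*43 = (68*1)*43 = 68*43 = 2924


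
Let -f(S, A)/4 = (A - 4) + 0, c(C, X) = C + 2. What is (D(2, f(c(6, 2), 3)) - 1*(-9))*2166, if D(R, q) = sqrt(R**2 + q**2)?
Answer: 19494 + 4332*sqrt(5) ≈ 29181.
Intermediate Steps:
c(C, X) = 2 + C
f(S, A) = 16 - 4*A (f(S, A) = -4*((A - 4) + 0) = -4*((-4 + A) + 0) = -4*(-4 + A) = 16 - 4*A)
(D(2, f(c(6, 2), 3)) - 1*(-9))*2166 = (sqrt(2**2 + (16 - 4*3)**2) - 1*(-9))*2166 = (sqrt(4 + (16 - 12)**2) + 9)*2166 = (sqrt(4 + 4**2) + 9)*2166 = (sqrt(4 + 16) + 9)*2166 = (sqrt(20) + 9)*2166 = (2*sqrt(5) + 9)*2166 = (9 + 2*sqrt(5))*2166 = 19494 + 4332*sqrt(5)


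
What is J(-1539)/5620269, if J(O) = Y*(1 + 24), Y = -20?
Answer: -500/5620269 ≈ -8.8964e-5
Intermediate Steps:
J(O) = -500 (J(O) = -20*(1 + 24) = -20*25 = -500)
J(-1539)/5620269 = -500/5620269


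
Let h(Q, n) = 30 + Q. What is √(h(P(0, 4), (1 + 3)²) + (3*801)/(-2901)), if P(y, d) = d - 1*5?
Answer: √26343014/967 ≈ 5.3077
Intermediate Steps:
P(y, d) = -5 + d (P(y, d) = d - 5 = -5 + d)
√(h(P(0, 4), (1 + 3)²) + (3*801)/(-2901)) = √((30 + (-5 + 4)) + (3*801)/(-2901)) = √((30 - 1) + 2403*(-1/2901)) = √(29 - 801/967) = √(27242/967) = √26343014/967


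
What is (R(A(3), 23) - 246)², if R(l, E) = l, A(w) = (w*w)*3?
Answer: 47961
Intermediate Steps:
A(w) = 3*w² (A(w) = w²*3 = 3*w²)
(R(A(3), 23) - 246)² = (3*3² - 246)² = (3*9 - 246)² = (27 - 246)² = (-219)² = 47961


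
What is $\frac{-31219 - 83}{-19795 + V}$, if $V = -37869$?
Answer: $\frac{15651}{28832} \approx 0.54283$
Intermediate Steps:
$\frac{-31219 - 83}{-19795 + V} = \frac{-31219 - 83}{-19795 - 37869} = - \frac{31302}{-57664} = \left(-31302\right) \left(- \frac{1}{57664}\right) = \frac{15651}{28832}$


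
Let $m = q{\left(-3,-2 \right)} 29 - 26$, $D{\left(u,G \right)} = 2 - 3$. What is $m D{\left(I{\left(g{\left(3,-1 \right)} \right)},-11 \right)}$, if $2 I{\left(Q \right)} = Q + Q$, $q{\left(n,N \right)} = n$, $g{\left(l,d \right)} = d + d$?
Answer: $113$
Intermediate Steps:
$g{\left(l,d \right)} = 2 d$
$I{\left(Q \right)} = Q$ ($I{\left(Q \right)} = \frac{Q + Q}{2} = \frac{2 Q}{2} = Q$)
$D{\left(u,G \right)} = -1$
$m = -113$ ($m = \left(-3\right) 29 - 26 = -87 - 26 = -113$)
$m D{\left(I{\left(g{\left(3,-1 \right)} \right)},-11 \right)} = \left(-113\right) \left(-1\right) = 113$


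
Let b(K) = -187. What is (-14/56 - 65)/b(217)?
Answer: 261/748 ≈ 0.34893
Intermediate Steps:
(-14/56 - 65)/b(217) = (-14/56 - 65)/(-187) = ((1/56)*(-14) - 65)*(-1/187) = (-1/4 - 65)*(-1/187) = -261/4*(-1/187) = 261/748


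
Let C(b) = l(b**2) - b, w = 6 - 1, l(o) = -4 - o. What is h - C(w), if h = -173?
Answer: -139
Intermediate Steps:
w = 5
C(b) = -4 - b - b**2 (C(b) = (-4 - b**2) - b = -4 - b - b**2)
h - C(w) = -173 - (-4 - 1*5 - 1*5**2) = -173 - (-4 - 5 - 1*25) = -173 - (-4 - 5 - 25) = -173 - 1*(-34) = -173 + 34 = -139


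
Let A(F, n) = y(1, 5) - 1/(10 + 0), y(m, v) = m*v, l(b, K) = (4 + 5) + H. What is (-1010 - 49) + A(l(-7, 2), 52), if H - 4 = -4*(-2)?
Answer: -10541/10 ≈ -1054.1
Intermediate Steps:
H = 12 (H = 4 - 4*(-2) = 4 + 8 = 12)
l(b, K) = 21 (l(b, K) = (4 + 5) + 12 = 9 + 12 = 21)
A(F, n) = 49/10 (A(F, n) = 1*5 - 1/(10 + 0) = 5 - 1/10 = 5 - 1*⅒ = 5 - ⅒ = 49/10)
(-1010 - 49) + A(l(-7, 2), 52) = (-1010 - 49) + 49/10 = -1059 + 49/10 = -10541/10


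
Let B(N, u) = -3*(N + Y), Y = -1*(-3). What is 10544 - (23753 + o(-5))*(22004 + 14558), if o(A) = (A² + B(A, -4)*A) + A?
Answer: -868081022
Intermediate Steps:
Y = 3
B(N, u) = -9 - 3*N (B(N, u) = -3*(N + 3) = -3*(3 + N) = -9 - 3*N)
o(A) = A + A² + A*(-9 - 3*A) (o(A) = (A² + (-9 - 3*A)*A) + A = (A² + A*(-9 - 3*A)) + A = A + A² + A*(-9 - 3*A))
10544 - (23753 + o(-5))*(22004 + 14558) = 10544 - (23753 - 2*(-5)*(4 - 5))*(22004 + 14558) = 10544 - (23753 - 2*(-5)*(-1))*36562 = 10544 - (23753 - 10)*36562 = 10544 - 23743*36562 = 10544 - 1*868091566 = 10544 - 868091566 = -868081022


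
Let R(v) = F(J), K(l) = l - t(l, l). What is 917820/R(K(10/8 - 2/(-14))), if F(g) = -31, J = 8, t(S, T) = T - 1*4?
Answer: -917820/31 ≈ -29607.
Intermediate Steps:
t(S, T) = -4 + T (t(S, T) = T - 4 = -4 + T)
K(l) = 4 (K(l) = l - (-4 + l) = l + (4 - l) = 4)
R(v) = -31
917820/R(K(10/8 - 2/(-14))) = 917820/(-31) = 917820*(-1/31) = -917820/31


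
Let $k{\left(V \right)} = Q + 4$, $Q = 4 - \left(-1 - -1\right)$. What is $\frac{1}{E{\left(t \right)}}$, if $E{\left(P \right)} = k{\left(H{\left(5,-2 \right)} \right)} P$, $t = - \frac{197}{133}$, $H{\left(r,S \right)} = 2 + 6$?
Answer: $- \frac{133}{1576} \approx -0.084391$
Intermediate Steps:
$Q = 4$ ($Q = 4 - \left(-1 + 1\right) = 4 - 0 = 4 + 0 = 4$)
$H{\left(r,S \right)} = 8$
$k{\left(V \right)} = 8$ ($k{\left(V \right)} = 4 + 4 = 8$)
$t = - \frac{197}{133}$ ($t = \left(-197\right) \frac{1}{133} = - \frac{197}{133} \approx -1.4812$)
$E{\left(P \right)} = 8 P$
$\frac{1}{E{\left(t \right)}} = \frac{1}{8 \left(- \frac{197}{133}\right)} = \frac{1}{- \frac{1576}{133}} = - \frac{133}{1576}$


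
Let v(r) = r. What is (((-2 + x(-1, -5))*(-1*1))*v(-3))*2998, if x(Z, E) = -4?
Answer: -53964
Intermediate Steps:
(((-2 + x(-1, -5))*(-1*1))*v(-3))*2998 = (((-2 - 4)*(-1*1))*(-3))*2998 = (-6*(-1)*(-3))*2998 = (6*(-3))*2998 = -18*2998 = -53964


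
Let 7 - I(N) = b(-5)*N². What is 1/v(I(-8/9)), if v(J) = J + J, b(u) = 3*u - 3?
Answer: 9/382 ≈ 0.023560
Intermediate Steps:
b(u) = -3 + 3*u
I(N) = 7 + 18*N² (I(N) = 7 - (-3 + 3*(-5))*N² = 7 - (-3 - 15)*N² = 7 - (-18)*N² = 7 + 18*N²)
v(J) = 2*J
1/v(I(-8/9)) = 1/(2*(7 + 18*(-8/9)²)) = 1/(2*(7 + 18*(64/81))) = 1/(2*(7 + 128/9)) = 1/(2*(191/9)) = 1/(382/9) = 9/382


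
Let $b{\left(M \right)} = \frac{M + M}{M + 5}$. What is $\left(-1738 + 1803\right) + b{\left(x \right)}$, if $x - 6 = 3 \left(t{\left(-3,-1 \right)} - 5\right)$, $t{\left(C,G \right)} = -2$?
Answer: $68$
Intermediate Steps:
$x = -15$ ($x = 6 + 3 \left(-2 - 5\right) = 6 + 3 \left(-7\right) = 6 - 21 = -15$)
$b{\left(M \right)} = \frac{2 M}{5 + M}$
$\left(-1738 + 1803\right) + b{\left(x \right)} = \left(-1738 + 1803\right) + 2 \left(-15\right) \frac{1}{5 - 15} = 65 + 2 \left(-15\right) \frac{1}{-10} = 65 + 2 \left(-15\right) \left(- \frac{1}{10}\right) = 65 + 3 = 68$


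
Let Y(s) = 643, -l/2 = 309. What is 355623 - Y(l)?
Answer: 354980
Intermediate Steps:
l = -618 (l = -2*309 = -618)
355623 - Y(l) = 355623 - 1*643 = 355623 - 643 = 354980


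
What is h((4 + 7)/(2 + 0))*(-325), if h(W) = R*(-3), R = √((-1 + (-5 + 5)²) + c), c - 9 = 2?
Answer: 975*√10 ≈ 3083.2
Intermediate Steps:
c = 11 (c = 9 + 2 = 11)
R = √10 (R = √((-1 + (-5 + 5)²) + 11) = √((-1 + 0²) + 11) = √((-1 + 0) + 11) = √(-1 + 11) = √10 ≈ 3.1623)
h(W) = -3*√10 (h(W) = √10*(-3) = -3*√10)
h((4 + 7)/(2 + 0))*(-325) = -3*√10*(-325) = 975*√10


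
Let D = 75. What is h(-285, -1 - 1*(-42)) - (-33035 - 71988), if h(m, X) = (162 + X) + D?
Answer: 105301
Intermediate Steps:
h(m, X) = 237 + X (h(m, X) = (162 + X) + 75 = 237 + X)
h(-285, -1 - 1*(-42)) - (-33035 - 71988) = (237 + (-1 - 1*(-42))) - (-33035 - 71988) = (237 + (-1 + 42)) - 1*(-105023) = (237 + 41) + 105023 = 278 + 105023 = 105301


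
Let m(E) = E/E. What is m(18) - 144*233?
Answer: -33551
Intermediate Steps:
m(E) = 1
m(18) - 144*233 = 1 - 144*233 = 1 - 33552 = -33551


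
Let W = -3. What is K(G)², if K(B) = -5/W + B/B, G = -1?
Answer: 64/9 ≈ 7.1111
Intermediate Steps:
K(B) = 8/3 (K(B) = -5/(-3) + B/B = -5*(-⅓) + 1 = 5/3 + 1 = 8/3)
K(G)² = (8/3)² = 64/9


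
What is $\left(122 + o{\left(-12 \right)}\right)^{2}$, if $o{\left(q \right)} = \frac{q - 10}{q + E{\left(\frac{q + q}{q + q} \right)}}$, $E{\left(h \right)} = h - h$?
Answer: $\frac{552049}{36} \approx 15335.0$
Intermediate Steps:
$E{\left(h \right)} = 0$
$o{\left(q \right)} = \frac{-10 + q}{q}$ ($o{\left(q \right)} = \frac{q - 10}{q + 0} = \frac{-10 + q}{q}$)
$\left(122 + o{\left(-12 \right)}\right)^{2} = \left(122 + \frac{-10 - 12}{-12}\right)^{2} = \left(122 - - \frac{11}{6}\right)^{2} = \left(122 + \frac{11}{6}\right)^{2} = \left(\frac{743}{6}\right)^{2} = \frac{552049}{36}$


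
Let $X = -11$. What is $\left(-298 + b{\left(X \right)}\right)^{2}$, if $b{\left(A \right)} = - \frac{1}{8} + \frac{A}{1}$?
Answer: $\frac{6115729}{64} \approx 95558.0$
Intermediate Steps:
$b{\left(A \right)} = - \frac{1}{8} + A$ ($b{\left(A \right)} = \left(-1\right) \frac{1}{8} + A 1 = - \frac{1}{8} + A$)
$\left(-298 + b{\left(X \right)}\right)^{2} = \left(-298 - \frac{89}{8}\right)^{2} = \left(- \frac{2473}{8}\right)^{2} = \frac{6115729}{64}$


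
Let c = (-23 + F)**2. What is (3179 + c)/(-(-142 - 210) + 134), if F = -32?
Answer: 1034/81 ≈ 12.765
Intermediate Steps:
c = 3025 (c = (-23 - 32)**2 = (-55)**2 = 3025)
(3179 + c)/(-(-142 - 210) + 134) = (3179 + 3025)/(-(-142 - 210) + 134) = 6204/(-1*(-352) + 134) = 6204/(352 + 134) = 6204/486 = 6204*(1/486) = 1034/81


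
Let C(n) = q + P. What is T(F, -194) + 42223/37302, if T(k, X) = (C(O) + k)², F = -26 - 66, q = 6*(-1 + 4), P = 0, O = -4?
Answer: 204307975/37302 ≈ 5477.1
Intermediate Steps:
q = 18 (q = 6*3 = 18)
C(n) = 18 (C(n) = 18 + 0 = 18)
F = -92
T(k, X) = (18 + k)²
T(F, -194) + 42223/37302 = (18 - 92)² + 42223/37302 = (-74)² + 42223*(1/37302) = 5476 + 42223/37302 = 204307975/37302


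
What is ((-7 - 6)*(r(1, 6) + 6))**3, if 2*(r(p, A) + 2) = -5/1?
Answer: -59319/8 ≈ -7414.9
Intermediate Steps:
r(p, A) = -9/2 (r(p, A) = -2 + (-5/1)/2 = -2 + (-5*1)/2 = -2 + (1/2)*(-5) = -2 - 5/2 = -9/2)
((-7 - 6)*(r(1, 6) + 6))**3 = ((-7 - 6)*(-9/2 + 6))**3 = (-13*3/2)**3 = (-39/2)**3 = -59319/8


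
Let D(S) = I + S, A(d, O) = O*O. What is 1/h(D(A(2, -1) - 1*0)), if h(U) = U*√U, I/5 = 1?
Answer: √6/36 ≈ 0.068041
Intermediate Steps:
I = 5 (I = 5*1 = 5)
A(d, O) = O²
D(S) = 5 + S
h(U) = U^(3/2)
1/h(D(A(2, -1) - 1*0)) = 1/((5 + ((-1)² - 1*0))^(3/2)) = 1/((5 + (1 + 0))^(3/2)) = 1/((5 + 1)^(3/2)) = 1/(6^(3/2)) = 1/(6*√6) = √6/36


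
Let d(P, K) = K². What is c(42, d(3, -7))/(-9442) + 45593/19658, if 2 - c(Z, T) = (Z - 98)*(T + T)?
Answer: 161283343/92805418 ≈ 1.7379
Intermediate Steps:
c(Z, T) = 2 - 2*T*(-98 + Z) (c(Z, T) = 2 - (Z - 98)*(T + T) = 2 - (-98 + Z)*2*T = 2 - 2*T*(-98 + Z))
c(42, d(3, -7))/(-9442) + 45593/19658 = (2 + 196*(-7)² - 2*(-7)²*42)/(-9442) + 45593/19658 = (2 + 196*49 - 2*49*42)*(-1/9442) + 45593*(1/19658) = (2 + 9604 - 4116)*(-1/9442) + 45593/19658 = 5490*(-1/9442) + 45593/19658 = -2745/4721 + 45593/19658 = 161283343/92805418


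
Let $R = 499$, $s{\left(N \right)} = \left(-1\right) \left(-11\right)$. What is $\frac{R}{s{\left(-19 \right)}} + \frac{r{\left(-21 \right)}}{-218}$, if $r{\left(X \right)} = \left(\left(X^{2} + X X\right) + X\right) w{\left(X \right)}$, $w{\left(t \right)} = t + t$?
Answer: $\frac{253282}{1199} \approx 211.24$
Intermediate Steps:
$s{\left(N \right)} = 11$
$w{\left(t \right)} = 2 t$
$r{\left(X \right)} = 2 X \left(X + 2 X^{2}\right)$ ($r{\left(X \right)} = \left(\left(X^{2} + X X\right) + X\right) 2 X = \left(\left(X^{2} + X^{2}\right) + X\right) 2 X = \left(2 X^{2} + X\right) 2 X = \left(X + 2 X^{2}\right) 2 X = 2 X \left(X + 2 X^{2}\right)$)
$\frac{R}{s{\left(-19 \right)}} + \frac{r{\left(-21 \right)}}{-218} = \frac{499}{11} + \frac{\left(-21\right)^{2} \left(2 + 4 \left(-21\right)\right)}{-218} = 499 \cdot \frac{1}{11} + 441 \left(2 - 84\right) \left(- \frac{1}{218}\right) = \frac{499}{11} + 441 \left(-82\right) \left(- \frac{1}{218}\right) = \frac{499}{11} - - \frac{18081}{109} = \frac{499}{11} + \frac{18081}{109} = \frac{253282}{1199}$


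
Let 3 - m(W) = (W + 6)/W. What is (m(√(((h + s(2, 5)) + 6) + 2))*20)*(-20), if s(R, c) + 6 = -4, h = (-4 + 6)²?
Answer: -800 + 1200*√2 ≈ 897.06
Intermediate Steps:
h = 4 (h = 2² = 4)
s(R, c) = -10 (s(R, c) = -6 - 4 = -10)
m(W) = 3 - (6 + W)/W (m(W) = 3 - (W + 6)/W = 3 - (6 + W)/W)
(m(√(((h + s(2, 5)) + 6) + 2))*20)*(-20) = ((2 - 6/√(((4 - 10) + 6) + 2))*20)*(-20) = ((2 - 6/√((-6 + 6) + 2))*20)*(-20) = ((2 - 6/√(0 + 2))*20)*(-20) = ((2 - 6*√2/2)*20)*(-20) = ((2 - 3*√2)*20)*(-20) = (40 - 60*√2)*(-20) = -800 + 1200*√2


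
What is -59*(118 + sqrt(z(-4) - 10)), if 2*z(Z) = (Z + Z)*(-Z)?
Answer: -6962 - 59*I*sqrt(26) ≈ -6962.0 - 300.84*I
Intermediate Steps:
z(Z) = -Z**2 (z(Z) = ((Z + Z)*(-Z))/2 = ((2*Z)*(-Z))/2 = (-2*Z**2)/2 = -Z**2)
-59*(118 + sqrt(z(-4) - 10)) = -59*(118 + sqrt(-1*(-4)**2 - 10)) = -59*(118 + sqrt(-1*16 - 10)) = -59*(118 + sqrt(-16 - 10)) = -59*(118 + sqrt(-26)) = -59*(118 + I*sqrt(26)) = -6962 - 59*I*sqrt(26)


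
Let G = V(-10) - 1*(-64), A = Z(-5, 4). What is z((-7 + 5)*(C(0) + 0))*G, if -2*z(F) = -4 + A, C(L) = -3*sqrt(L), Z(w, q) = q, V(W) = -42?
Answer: 0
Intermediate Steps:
A = 4
z(F) = 0 (z(F) = -(-4 + 4)/2 = -1/2*0 = 0)
G = 22 (G = -42 - 1*(-64) = -42 + 64 = 22)
z((-7 + 5)*(C(0) + 0))*G = 0*22 = 0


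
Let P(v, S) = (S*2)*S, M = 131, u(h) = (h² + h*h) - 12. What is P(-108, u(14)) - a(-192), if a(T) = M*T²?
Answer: -4540384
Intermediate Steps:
u(h) = -12 + 2*h² (u(h) = (h² + h²) - 12 = 2*h² - 12 = -12 + 2*h²)
P(v, S) = 2*S² (P(v, S) = (2*S)*S = 2*S²)
a(T) = 131*T²
P(-108, u(14)) - a(-192) = 2*(-12 + 2*14²)² - 131*(-192)² = 2*(-12 + 2*196)² - 131*36864 = 2*(-12 + 392)² - 1*4829184 = 2*380² - 4829184 = 2*144400 - 4829184 = 288800 - 4829184 = -4540384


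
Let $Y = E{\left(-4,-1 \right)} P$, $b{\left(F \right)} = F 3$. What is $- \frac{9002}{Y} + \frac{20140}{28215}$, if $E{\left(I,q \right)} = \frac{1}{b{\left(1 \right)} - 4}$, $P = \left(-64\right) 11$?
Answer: $- \frac{114743}{9504} \approx -12.073$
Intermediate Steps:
$P = -704$
$b{\left(F \right)} = 3 F$
$E{\left(I,q \right)} = -1$ ($E{\left(I,q \right)} = \frac{1}{3 \cdot 1 - 4} = \frac{1}{3 - 4} = \frac{1}{-1} = -1$)
$Y = 704$ ($Y = \left(-1\right) \left(-704\right) = 704$)
$- \frac{9002}{Y} + \frac{20140}{28215} = - \frac{9002}{704} + \frac{20140}{28215} = \left(-9002\right) \frac{1}{704} + 20140 \cdot \frac{1}{28215} = - \frac{4501}{352} + \frac{212}{297} = - \frac{114743}{9504}$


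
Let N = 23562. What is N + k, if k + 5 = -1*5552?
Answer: 18005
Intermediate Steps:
k = -5557 (k = -5 - 1*5552 = -5 - 5552 = -5557)
N + k = 23562 - 5557 = 18005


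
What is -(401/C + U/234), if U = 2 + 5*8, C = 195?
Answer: -436/195 ≈ -2.2359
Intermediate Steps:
U = 42 (U = 2 + 40 = 42)
-(401/C + U/234) = -(401/195 + 42/234) = -(401*(1/195) + 42*(1/234)) = -(401/195 + 7/39) = -1*436/195 = -436/195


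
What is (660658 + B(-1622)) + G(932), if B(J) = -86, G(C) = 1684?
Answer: 662256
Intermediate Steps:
(660658 + B(-1622)) + G(932) = (660658 - 86) + 1684 = 660572 + 1684 = 662256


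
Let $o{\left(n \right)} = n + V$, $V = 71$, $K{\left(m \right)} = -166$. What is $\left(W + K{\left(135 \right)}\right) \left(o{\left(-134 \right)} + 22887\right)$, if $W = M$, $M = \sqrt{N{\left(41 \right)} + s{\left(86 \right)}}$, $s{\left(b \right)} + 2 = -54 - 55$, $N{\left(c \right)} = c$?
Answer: $-3788784 + 22824 i \sqrt{70} \approx -3.7888 \cdot 10^{6} + 1.9096 \cdot 10^{5} i$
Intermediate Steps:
$s{\left(b \right)} = -111$ ($s{\left(b \right)} = -2 - 109 = -111$)
$o{\left(n \right)} = 71 + n$ ($o{\left(n \right)} = n + 71 = 71 + n$)
$M = i \sqrt{70}$ ($M = \sqrt{41 - 111} = \sqrt{-70} = i \sqrt{70} \approx 8.3666 i$)
$W = i \sqrt{70} \approx 8.3666 i$
$\left(W + K{\left(135 \right)}\right) \left(o{\left(-134 \right)} + 22887\right) = \left(i \sqrt{70} - 166\right) \left(\left(71 - 134\right) + 22887\right) = \left(-166 + i \sqrt{70}\right) \left(-63 + 22887\right) = \left(-166 + i \sqrt{70}\right) 22824 = -3788784 + 22824 i \sqrt{70}$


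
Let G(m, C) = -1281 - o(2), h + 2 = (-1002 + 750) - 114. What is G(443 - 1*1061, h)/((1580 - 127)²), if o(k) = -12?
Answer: -1269/2111209 ≈ -0.00060108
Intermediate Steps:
h = -368 (h = -2 + ((-1002 + 750) - 114) = -2 + (-252 - 114) = -2 - 366 = -368)
G(m, C) = -1269 (G(m, C) = -1281 - 1*(-12) = -1281 + 12 = -1269)
G(443 - 1*1061, h)/((1580 - 127)²) = -1269/(1580 - 127)² = -1269/(1453²) = -1269/2111209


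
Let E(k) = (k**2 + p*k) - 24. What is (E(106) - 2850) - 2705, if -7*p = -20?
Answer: 41719/7 ≈ 5959.9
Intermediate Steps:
p = 20/7 (p = -1/7*(-20) = 20/7 ≈ 2.8571)
E(k) = -24 + k**2 + 20*k/7 (E(k) = (k**2 + 20*k/7) - 24 = -24 + k**2 + 20*k/7)
(E(106) - 2850) - 2705 = ((-24 + 106**2 + (20/7)*106) - 2850) - 2705 = ((-24 + 11236 + 2120/7) - 2850) - 2705 = (80604/7 - 2850) - 2705 = 60654/7 - 2705 = 41719/7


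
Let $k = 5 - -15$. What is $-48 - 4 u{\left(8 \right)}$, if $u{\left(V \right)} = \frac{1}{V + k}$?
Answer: $- \frac{337}{7} \approx -48.143$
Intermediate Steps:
$k = 20$ ($k = 5 + 15 = 20$)
$u{\left(V \right)} = \frac{1}{20 + V}$ ($u{\left(V \right)} = \frac{1}{V + 20} = \frac{1}{20 + V}$)
$-48 - 4 u{\left(8 \right)} = -48 - \frac{4}{20 + 8} = -48 - \frac{4}{28} = -48 - \frac{1}{7} = - \frac{337}{7}$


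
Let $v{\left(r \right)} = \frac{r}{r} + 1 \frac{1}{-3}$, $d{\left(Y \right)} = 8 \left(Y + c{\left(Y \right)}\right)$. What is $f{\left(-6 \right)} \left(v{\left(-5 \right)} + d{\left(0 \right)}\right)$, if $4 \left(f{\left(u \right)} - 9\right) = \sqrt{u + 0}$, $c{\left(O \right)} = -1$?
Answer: $-66 - \frac{11 i \sqrt{6}}{6} \approx -66.0 - 4.4907 i$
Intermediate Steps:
$d{\left(Y \right)} = -8 + 8 Y$ ($d{\left(Y \right)} = 8 \left(Y - 1\right) = 8 \left(-1 + Y\right) = -8 + 8 Y$)
$f{\left(u \right)} = 9 + \frac{\sqrt{u}}{4}$ ($f{\left(u \right)} = 9 + \frac{\sqrt{u + 0}}{4} = 9 + \frac{\sqrt{u}}{4}$)
$v{\left(r \right)} = \frac{2}{3}$ ($v{\left(r \right)} = 1 + 1 \left(- \frac{1}{3}\right) = 1 - \frac{1}{3} = \frac{2}{3}$)
$f{\left(-6 \right)} \left(v{\left(-5 \right)} + d{\left(0 \right)}\right) = \left(9 + \frac{\sqrt{-6}}{4}\right) \left(\frac{2}{3} + \left(-8 + 8 \cdot 0\right)\right) = \left(9 + \frac{i \sqrt{6}}{4}\right) \left(\frac{2}{3} + \left(-8 + 0\right)\right) = \left(9 + \frac{i \sqrt{6}}{4}\right) \left(\frac{2}{3} - 8\right) = \left(9 + \frac{i \sqrt{6}}{4}\right) \left(- \frac{22}{3}\right) = -66 - \frac{11 i \sqrt{6}}{6}$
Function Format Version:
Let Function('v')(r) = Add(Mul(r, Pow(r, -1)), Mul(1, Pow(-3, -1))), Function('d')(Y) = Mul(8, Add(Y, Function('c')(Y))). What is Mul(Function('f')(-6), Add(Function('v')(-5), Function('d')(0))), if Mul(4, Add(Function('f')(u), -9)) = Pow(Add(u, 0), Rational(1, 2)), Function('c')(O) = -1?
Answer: Add(-66, Mul(Rational(-11, 6), I, Pow(6, Rational(1, 2)))) ≈ Add(-66.000, Mul(-4.4907, I))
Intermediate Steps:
Function('d')(Y) = Add(-8, Mul(8, Y)) (Function('d')(Y) = Mul(8, Add(Y, -1)) = Mul(8, Add(-1, Y)) = Add(-8, Mul(8, Y)))
Function('f')(u) = Add(9, Mul(Rational(1, 4), Pow(u, Rational(1, 2)))) (Function('f')(u) = Add(9, Mul(Rational(1, 4), Pow(Add(u, 0), Rational(1, 2)))) = Add(9, Mul(Rational(1, 4), Pow(u, Rational(1, 2)))))
Function('v')(r) = Rational(2, 3) (Function('v')(r) = Add(1, Mul(1, Rational(-1, 3))) = Add(1, Rational(-1, 3)) = Rational(2, 3))
Mul(Function('f')(-6), Add(Function('v')(-5), Function('d')(0))) = Mul(Add(9, Mul(Rational(1, 4), Pow(-6, Rational(1, 2)))), Add(Rational(2, 3), Add(-8, Mul(8, 0)))) = Mul(Add(9, Mul(Rational(1, 4), Mul(I, Pow(6, Rational(1, 2))))), Add(Rational(2, 3), Add(-8, 0))) = Mul(Add(9, Mul(Rational(1, 4), I, Pow(6, Rational(1, 2)))), Add(Rational(2, 3), -8)) = Mul(Add(9, Mul(Rational(1, 4), I, Pow(6, Rational(1, 2)))), Rational(-22, 3)) = Add(-66, Mul(Rational(-11, 6), I, Pow(6, Rational(1, 2))))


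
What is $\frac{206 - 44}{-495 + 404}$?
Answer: $- \frac{162}{91} \approx -1.7802$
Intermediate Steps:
$\frac{206 - 44}{-495 + 404} = \frac{162}{-91} = 162 \left(- \frac{1}{91}\right) = - \frac{162}{91}$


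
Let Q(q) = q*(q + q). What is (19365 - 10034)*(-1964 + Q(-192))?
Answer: 669629884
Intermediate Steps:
Q(q) = 2*q² (Q(q) = q*(2*q) = 2*q²)
(19365 - 10034)*(-1964 + Q(-192)) = (19365 - 10034)*(-1964 + 2*(-192)²) = 9331*(-1964 + 2*36864) = 9331*(-1964 + 73728) = 9331*71764 = 669629884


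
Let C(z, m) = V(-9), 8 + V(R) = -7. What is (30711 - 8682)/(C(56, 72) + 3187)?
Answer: 22029/3172 ≈ 6.9448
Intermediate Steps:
V(R) = -15 (V(R) = -8 - 7 = -15)
C(z, m) = -15
(30711 - 8682)/(C(56, 72) + 3187) = (30711 - 8682)/(-15 + 3187) = 22029/3172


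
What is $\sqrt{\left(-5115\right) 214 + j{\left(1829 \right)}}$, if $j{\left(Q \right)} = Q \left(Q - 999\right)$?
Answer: $2 \sqrt{105865} \approx 650.74$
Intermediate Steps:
$j{\left(Q \right)} = Q \left(-999 + Q\right)$
$\sqrt{\left(-5115\right) 214 + j{\left(1829 \right)}} = \sqrt{\left(-5115\right) 214 + 1829 \left(-999 + 1829\right)} = \sqrt{-1094610 + 1829 \cdot 830} = \sqrt{-1094610 + 1518070} = \sqrt{423460} = 2 \sqrt{105865}$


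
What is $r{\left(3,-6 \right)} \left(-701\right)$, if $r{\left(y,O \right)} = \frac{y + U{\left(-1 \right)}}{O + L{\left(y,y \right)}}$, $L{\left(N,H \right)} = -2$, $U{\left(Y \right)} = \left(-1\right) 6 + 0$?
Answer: $- \frac{2103}{8} \approx -262.88$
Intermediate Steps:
$U{\left(Y \right)} = -6$ ($U{\left(Y \right)} = -6 + 0 = -6$)
$r{\left(y,O \right)} = \frac{-6 + y}{-2 + O}$ ($r{\left(y,O \right)} = \frac{y - 6}{O - 2} = \frac{-6 + y}{-2 + O}$)
$r{\left(3,-6 \right)} \left(-701\right) = \frac{-6 + 3}{-2 - 6} \left(-701\right) = \frac{1}{-8} \left(-3\right) \left(-701\right) = \left(- \frac{1}{8}\right) \left(-3\right) \left(-701\right) = \frac{3}{8} \left(-701\right) = - \frac{2103}{8}$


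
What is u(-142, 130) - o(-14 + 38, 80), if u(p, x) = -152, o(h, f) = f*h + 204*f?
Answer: -18392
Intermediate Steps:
o(h, f) = 204*f + f*h
u(-142, 130) - o(-14 + 38, 80) = -152 - 80*(204 + (-14 + 38)) = -152 - 80*(204 + 24) = -152 - 80*228 = -152 - 1*18240 = -152 - 18240 = -18392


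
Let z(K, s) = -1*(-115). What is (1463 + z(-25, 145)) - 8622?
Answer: -7044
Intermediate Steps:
z(K, s) = 115
(1463 + z(-25, 145)) - 8622 = (1463 + 115) - 8622 = 1578 - 8622 = -7044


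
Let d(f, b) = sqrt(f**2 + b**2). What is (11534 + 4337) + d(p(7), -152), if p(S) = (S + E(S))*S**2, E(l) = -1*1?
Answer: 15871 + 2*sqrt(27385) ≈ 16202.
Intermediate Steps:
E(l) = -1
p(S) = S**2*(-1 + S) (p(S) = (S - 1)*S**2 = (-1 + S)*S**2 = S**2*(-1 + S))
d(f, b) = sqrt(b**2 + f**2)
(11534 + 4337) + d(p(7), -152) = (11534 + 4337) + sqrt((-152)**2 + (7**2*(-1 + 7))**2) = 15871 + sqrt(23104 + (49*6)**2) = 15871 + sqrt(23104 + 294**2) = 15871 + sqrt(23104 + 86436) = 15871 + sqrt(109540) = 15871 + 2*sqrt(27385)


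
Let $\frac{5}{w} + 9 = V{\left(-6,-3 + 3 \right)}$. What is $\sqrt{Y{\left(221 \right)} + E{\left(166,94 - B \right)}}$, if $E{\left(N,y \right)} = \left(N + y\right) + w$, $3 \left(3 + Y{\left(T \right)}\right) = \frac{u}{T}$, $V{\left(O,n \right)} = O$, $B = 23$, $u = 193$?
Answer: $\frac{\sqrt{102840582}}{663} \approx 15.296$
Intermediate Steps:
$w = - \frac{1}{3}$ ($w = \frac{5}{-9 - 6} = \frac{5}{-15} = 5 \left(- \frac{1}{15}\right) = - \frac{1}{3} \approx -0.33333$)
$Y{\left(T \right)} = -3 + \frac{193}{3 T}$ ($Y{\left(T \right)} = -3 + \frac{193 \frac{1}{T}}{3} = -3 + \frac{193}{3 T}$)
$E{\left(N,y \right)} = - \frac{1}{3} + N + y$ ($E{\left(N,y \right)} = \left(N + y\right) - \frac{1}{3} = - \frac{1}{3} + N + y$)
$\sqrt{Y{\left(221 \right)} + E{\left(166,94 - B \right)}} = \sqrt{\left(-3 + \frac{193}{3 \cdot 221}\right) + \left(- \frac{1}{3} + 166 + \left(94 - 23\right)\right)} = \sqrt{\left(-3 + \frac{193}{3} \cdot \frac{1}{221}\right) + \left(- \frac{1}{3} + 166 + \left(94 - 23\right)\right)} = \sqrt{\left(-3 + \frac{193}{663}\right) + \left(- \frac{1}{3} + 166 + 71\right)} = \sqrt{- \frac{1796}{663} + \frac{710}{3}} = \sqrt{\frac{155114}{663}} = \frac{\sqrt{102840582}}{663}$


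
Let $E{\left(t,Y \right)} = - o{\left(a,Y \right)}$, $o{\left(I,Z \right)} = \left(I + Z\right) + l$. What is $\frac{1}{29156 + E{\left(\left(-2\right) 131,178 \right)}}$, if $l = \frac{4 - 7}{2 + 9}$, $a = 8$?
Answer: $\frac{11}{318673} \approx 3.4518 \cdot 10^{-5}$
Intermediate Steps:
$l = - \frac{3}{11} \approx -0.27273$
$o{\left(I,Z \right)} = - \frac{3}{11} + I + Z$ ($o{\left(I,Z \right)} = \left(I + Z\right) - \frac{3}{11} = - \frac{3}{11} + I + Z$)
$E{\left(t,Y \right)} = - \frac{85}{11} - Y$ ($E{\left(t,Y \right)} = - (- \frac{3}{11} + 8 + Y) = - (\frac{85}{11} + Y) = - \frac{85}{11} - Y$)
$\frac{1}{29156 + E{\left(\left(-2\right) 131,178 \right)}} = \frac{1}{29156 - \frac{2043}{11}} = \frac{1}{\frac{318673}{11}} = \frac{11}{318673}$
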